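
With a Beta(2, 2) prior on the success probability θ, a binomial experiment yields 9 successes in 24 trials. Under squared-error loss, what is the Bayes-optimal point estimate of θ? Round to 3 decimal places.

0.393

Posterior: Beta(2+9, 2+15) = Beta(11, 17).
Mode = (11−1)/(11+17−2) = 10/26 = 0.385.
Mean = 11/(11+17) = 11/28 = 0.393.
Squared-error loss ⇒ the optimal estimator is the posterior mean.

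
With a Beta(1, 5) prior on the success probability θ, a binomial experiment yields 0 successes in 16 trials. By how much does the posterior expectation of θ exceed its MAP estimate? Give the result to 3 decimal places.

0.045

Posterior: Beta(1+0, 5+16) = Beta(1, 21).
Since α = 1 ≤ 1 and β > 1, the Beta density is monotone decreasing on [0,1]; the mode is at 0.
Mean = 1/(1+21) = 0.045.
Difference = 0.045 − 0.000 = 0.045.
The mean is pulled above the mode by the posterior's right skew.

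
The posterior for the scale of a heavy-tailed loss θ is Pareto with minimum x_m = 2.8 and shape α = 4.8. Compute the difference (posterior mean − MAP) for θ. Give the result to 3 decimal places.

The Pareto density is strictly decreasing on [x_m, ∞), so the mode is x_m = 2.800.
Mean = α·x_m/(α−1) = 4.8·2.8/3.8 = 3.537.
Difference = 3.537 − 2.800 = 0.737.

0.737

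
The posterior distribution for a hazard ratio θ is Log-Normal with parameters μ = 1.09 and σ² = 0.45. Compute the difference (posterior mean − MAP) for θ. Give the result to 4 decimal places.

Mode = exp(μ − σ²) = exp(0.64) = 1.8965.
Mean = exp(μ + σ²/2) = exp(1.315) = 3.7248.
Difference = 3.7248 − 1.8965 = 1.8283.

1.8283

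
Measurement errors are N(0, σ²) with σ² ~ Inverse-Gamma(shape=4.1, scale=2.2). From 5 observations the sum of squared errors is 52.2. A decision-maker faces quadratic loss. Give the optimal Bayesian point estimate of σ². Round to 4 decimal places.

5.0536

Posterior: Inverse-Gamma(shape = 4.1+5/2 = 6.6, scale = 2.2+52.2/2 = 28.3).
Mode = β/(α+1) = 28.3/7.6 = 3.7237.
Mean = β/(α−1) = 28.3/5.6 = 5.0536.
Quadratic loss ⇒ the optimal estimator is the posterior mean.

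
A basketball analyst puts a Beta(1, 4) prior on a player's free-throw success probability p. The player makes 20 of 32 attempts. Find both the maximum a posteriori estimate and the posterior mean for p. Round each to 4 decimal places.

Posterior: Beta(1+20, 4+12) = Beta(21, 16).
Mode = (21−1)/(21+16−2) = 20/35 = 0.5714.
Mean = 21/(21+16) = 21/37 = 0.5676.
The mean is pulled below the mode by the posterior's left skew.

MAP = 0.5714; posterior mean = 0.5676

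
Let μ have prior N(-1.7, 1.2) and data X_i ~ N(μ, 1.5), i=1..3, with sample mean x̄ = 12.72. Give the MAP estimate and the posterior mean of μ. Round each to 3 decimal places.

Posterior for μ is Normal. Precision-weighted mean: (1/1.2·-1.7 + 3/1.5·12.72) / (1/1.2 + 3/1.5) = 8.479.
A Normal posterior is symmetric, so mode = mean.

MAP = 8.479, posterior mean = 8.479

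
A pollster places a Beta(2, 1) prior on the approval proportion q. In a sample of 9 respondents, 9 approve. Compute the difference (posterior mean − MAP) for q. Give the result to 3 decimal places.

-0.083

Posterior: Beta(2+9, 1+0) = Beta(11, 1).
Since β = 1 ≤ 1 and α > 1, the Beta density is monotone increasing on [0,1]; the mode is at 1.
Mean = 11/(11+1) = 0.917.
Difference = 0.917 − 1.000 = -0.083.
Mode > mean: the posterior has a left tail.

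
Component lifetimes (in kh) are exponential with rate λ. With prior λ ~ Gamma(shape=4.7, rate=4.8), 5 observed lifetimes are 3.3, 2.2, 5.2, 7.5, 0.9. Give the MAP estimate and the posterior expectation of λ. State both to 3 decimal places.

Σ times = 19.1. Posterior: Gamma(shape = 4.7+5 = 9.7, rate = 4.8+19.1 = 23.9).
Mode = (α−1)/β = 8.7/23.9 = 0.364.
Mean = α/β = 9.7/23.9 = 0.406.

MAP estimate = 0.364, posterior expectation = 0.406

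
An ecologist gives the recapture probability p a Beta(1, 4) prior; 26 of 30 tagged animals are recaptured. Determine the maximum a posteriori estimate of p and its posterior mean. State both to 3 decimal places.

Posterior: Beta(1+26, 4+4) = Beta(27, 8).
Mode = (27−1)/(27+8−2) = 26/33 = 0.788.
Mean = 27/(27+8) = 27/35 = 0.771.
The posterior is left-skewed, so the mode exceeds the mean.

MAP: 0.788. Posterior mean: 0.771.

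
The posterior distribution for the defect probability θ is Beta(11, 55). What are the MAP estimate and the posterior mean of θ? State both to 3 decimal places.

MAP = 0.156, posterior mean = 0.167

Mode = (11−1)/(11+55−2) = 10/64 = 0.156.
Mean = 11/(11+55) = 11/66 = 0.167.
The mean is pulled above the mode by the posterior's right skew.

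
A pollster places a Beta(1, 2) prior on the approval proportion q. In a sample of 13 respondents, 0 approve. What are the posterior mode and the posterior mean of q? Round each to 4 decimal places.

Posterior: Beta(1+0, 2+13) = Beta(1, 15).
Since α = 1 ≤ 1 and β > 1, the Beta density is monotone decreasing on [0,1]; the mode is at 0.
Mean = 1/(1+15) = 0.0625.

MAP: 0.0000. Posterior mean: 0.0625.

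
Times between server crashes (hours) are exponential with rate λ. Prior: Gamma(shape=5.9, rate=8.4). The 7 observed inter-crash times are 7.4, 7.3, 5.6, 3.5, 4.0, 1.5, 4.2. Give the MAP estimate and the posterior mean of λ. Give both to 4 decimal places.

MAP: 0.2840. Posterior mean: 0.3079.

Σ times = 33.5. Posterior: Gamma(shape = 5.9+7 = 12.9, rate = 8.4+33.5 = 41.9).
Mode = (α−1)/β = 11.9/41.9 = 0.2840.
Mean = α/β = 12.9/41.9 = 0.3079.
Mean > mode: the posterior has a right tail.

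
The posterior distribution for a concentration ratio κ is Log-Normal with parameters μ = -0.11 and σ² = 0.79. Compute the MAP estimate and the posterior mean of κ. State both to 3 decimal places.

Mode = exp(μ − σ²) = exp(-0.90) = 0.407.
Mean = exp(μ + σ²/2) = exp(0.285) = 1.330.
The mean is pulled above the mode by the posterior's right skew.

MAP: 0.407. Posterior mean: 1.330.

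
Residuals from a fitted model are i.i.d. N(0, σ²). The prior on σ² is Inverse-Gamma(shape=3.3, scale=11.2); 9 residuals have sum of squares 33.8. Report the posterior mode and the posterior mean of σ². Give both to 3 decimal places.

MAP = 3.193; posterior mean = 4.132

Posterior: Inverse-Gamma(shape = 3.3+9/2 = 7.8, scale = 11.2+33.8/2 = 28.1).
Mode = β/(α+1) = 28.1/8.8 = 3.193.
Mean = β/(α−1) = 28.1/6.8 = 4.132.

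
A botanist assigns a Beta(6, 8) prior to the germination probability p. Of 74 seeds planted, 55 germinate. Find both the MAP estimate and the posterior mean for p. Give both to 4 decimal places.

Posterior: Beta(6+55, 8+19) = Beta(61, 27).
Mode = (61−1)/(61+27−2) = 60/86 = 0.6977.
Mean = 61/(61+27) = 61/88 = 0.6932.

MAP: 0.6977. Posterior mean: 0.6932.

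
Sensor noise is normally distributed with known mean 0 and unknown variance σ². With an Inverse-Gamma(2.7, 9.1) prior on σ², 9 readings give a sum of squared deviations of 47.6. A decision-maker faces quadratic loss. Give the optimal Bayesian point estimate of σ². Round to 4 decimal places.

5.3065

Posterior: Inverse-Gamma(shape = 2.7+9/2 = 7.2, scale = 9.1+47.6/2 = 32.9).
Mode = β/(α+1) = 32.9/8.2 = 4.0122.
Mean = β/(α−1) = 32.9/6.2 = 5.3065.
Quadratic loss ⇒ the optimal estimator is the posterior mean.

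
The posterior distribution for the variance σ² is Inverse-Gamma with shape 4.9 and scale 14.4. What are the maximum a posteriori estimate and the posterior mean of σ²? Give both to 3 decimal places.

MAP = 2.441; posterior mean = 3.692

Mode = β/(α+1) = 14.4/5.9 = 2.441.
Mean = β/(α−1) = 14.4/3.9 = 3.692.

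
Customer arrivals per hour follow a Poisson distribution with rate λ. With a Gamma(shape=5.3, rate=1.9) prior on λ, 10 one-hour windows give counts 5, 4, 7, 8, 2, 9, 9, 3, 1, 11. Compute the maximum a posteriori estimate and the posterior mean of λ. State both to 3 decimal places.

λ_MAP = 5.319, E[λ|data] = 5.403

Σ counts = 59. Posterior: Gamma(shape = 5.3+59 = 64.3, rate = 1.9+10 = 11.9).
Mode = (α−1)/β = 63.3/11.9 = 5.319.
Mean = α/β = 64.3/11.9 = 5.403.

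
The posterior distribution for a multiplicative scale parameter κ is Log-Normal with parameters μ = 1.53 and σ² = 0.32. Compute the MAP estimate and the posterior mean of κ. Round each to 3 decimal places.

Mode = exp(μ − σ²) = exp(1.21) = 3.353.
Mean = exp(μ + σ²/2) = exp(1.690) = 5.419.
The mean is pulled above the mode by the posterior's right skew.

MAP = 3.353; posterior mean = 5.419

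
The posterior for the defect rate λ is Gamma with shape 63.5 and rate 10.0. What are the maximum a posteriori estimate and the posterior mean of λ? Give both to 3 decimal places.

MAP = 6.250; posterior mean = 6.350

Mode = (α−1)/β = 62.5/10.0 = 6.250.
Mean = α/β = 63.5/10.0 = 6.350.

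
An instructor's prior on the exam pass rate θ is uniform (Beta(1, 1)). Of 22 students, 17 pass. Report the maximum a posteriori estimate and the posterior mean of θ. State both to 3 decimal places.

maximum a posteriori estimate = 0.773, posterior mean = 0.750

Posterior: Beta(1+17, 1+5) = Beta(18, 6).
Mode = (18−1)/(18+6−2) = 17/22 = 0.773.
With a flat prior the MAP equals the MLE, 17/22.
Mean = 18/(18+6) = 18/24 = 0.750.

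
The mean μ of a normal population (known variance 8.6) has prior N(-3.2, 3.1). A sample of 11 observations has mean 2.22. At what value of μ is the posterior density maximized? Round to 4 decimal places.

1.1284

Posterior for μ is Normal. Precision-weighted mean: (1/3.1·-3.2 + 11/8.6·2.22) / (1/3.1 + 11/8.6) = 1.1284.
A Normal posterior is symmetric, so mode = mean.
This is the posterior mode — the MAP estimate.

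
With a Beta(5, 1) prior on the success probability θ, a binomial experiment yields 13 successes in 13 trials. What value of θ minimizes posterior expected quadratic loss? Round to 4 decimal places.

Posterior: Beta(5+13, 1+0) = Beta(18, 1).
Since β = 1 ≤ 1 and α > 1, the Beta density is monotone increasing on [0,1]; the mode is at 1.
Mean = 18/(18+1) = 0.9474.
Quadratic loss ⇒ the optimal estimator is the posterior mean.

0.9474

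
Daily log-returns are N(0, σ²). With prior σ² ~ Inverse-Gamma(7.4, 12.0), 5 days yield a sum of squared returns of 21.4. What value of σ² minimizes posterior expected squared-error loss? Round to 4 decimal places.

Posterior: Inverse-Gamma(shape = 7.4+5/2 = 9.9, scale = 12.0+21.4/2 = 22.7).
Mode = β/(α+1) = 22.7/10.9 = 2.0826.
Mean = β/(α−1) = 22.7/8.9 = 2.5506.
Squared-error loss ⇒ the optimal estimator is the posterior mean.

2.5506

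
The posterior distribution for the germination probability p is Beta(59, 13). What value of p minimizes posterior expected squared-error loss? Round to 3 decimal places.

0.819

Mode = (59−1)/(59+13−2) = 58/70 = 0.829.
Mean = 59/(59+13) = 59/72 = 0.819.
Squared-error loss ⇒ the optimal estimator is the posterior mean.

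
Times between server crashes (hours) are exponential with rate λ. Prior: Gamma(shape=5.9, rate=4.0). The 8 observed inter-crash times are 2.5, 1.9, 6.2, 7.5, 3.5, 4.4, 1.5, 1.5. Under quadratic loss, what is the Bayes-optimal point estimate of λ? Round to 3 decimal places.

0.421

Σ times = 29.0. Posterior: Gamma(shape = 5.9+8 = 13.9, rate = 4.0+29.0 = 33.0).
Mode = (α−1)/β = 12.9/33.0 = 0.391.
Mean = α/β = 13.9/33.0 = 0.421.
Quadratic loss ⇒ the optimal estimator is the posterior mean.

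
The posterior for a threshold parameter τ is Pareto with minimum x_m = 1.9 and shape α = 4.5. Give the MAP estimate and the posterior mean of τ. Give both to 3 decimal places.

The Pareto density is strictly decreasing on [x_m, ∞), so the mode is x_m = 1.900.
Mean = α·x_m/(α−1) = 4.5·1.9/3.5 = 2.443.

MAP estimate = 1.900, posterior mean = 2.443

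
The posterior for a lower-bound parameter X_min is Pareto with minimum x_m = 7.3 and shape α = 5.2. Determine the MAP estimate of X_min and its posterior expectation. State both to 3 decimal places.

MAP: 7.300. Posterior mean: 9.038.

The Pareto density is strictly decreasing on [x_m, ∞), so the mode is x_m = 7.300.
Mean = α·x_m/(α−1) = 5.2·7.3/4.2 = 9.038.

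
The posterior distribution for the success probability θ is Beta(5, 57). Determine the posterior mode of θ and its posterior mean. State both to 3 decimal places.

MAP = 0.067, posterior mean = 0.081

Mode = (5−1)/(5+57−2) = 4/60 = 0.067.
Mean = 5/(5+57) = 5/62 = 0.081.
The posterior is right-skewed, so the mean exceeds the mode.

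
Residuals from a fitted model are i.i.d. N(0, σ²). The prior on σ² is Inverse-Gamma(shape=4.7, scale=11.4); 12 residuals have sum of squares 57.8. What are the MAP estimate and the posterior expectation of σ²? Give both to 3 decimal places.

σ²_MAP = 3.444, E[σ²|data] = 4.155

Posterior: Inverse-Gamma(shape = 4.7+12/2 = 10.7, scale = 11.4+57.8/2 = 40.3).
Mode = β/(α+1) = 40.3/11.7 = 3.444.
Mean = β/(α−1) = 40.3/9.7 = 4.155.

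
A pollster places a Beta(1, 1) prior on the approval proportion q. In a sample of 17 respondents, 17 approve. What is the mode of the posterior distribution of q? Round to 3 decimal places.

1.000

Posterior: Beta(1+17, 1+0) = Beta(18, 1).
Since β = 1 ≤ 1 and α > 1, the Beta density is monotone increasing on [0,1]; the mode is at 1.
Mean = 18/(18+1) = 0.947.
This is the posterior mode — the MAP estimate.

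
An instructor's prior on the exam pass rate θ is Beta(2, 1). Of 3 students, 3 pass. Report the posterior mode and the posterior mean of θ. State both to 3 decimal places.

θ_MAP = 1.000, E[θ|data] = 0.833

Posterior: Beta(2+3, 1+0) = Beta(5, 1).
Since β = 1 ≤ 1 and α > 1, the Beta density is monotone increasing on [0,1]; the mode is at 1.
Mean = 5/(5+1) = 0.833.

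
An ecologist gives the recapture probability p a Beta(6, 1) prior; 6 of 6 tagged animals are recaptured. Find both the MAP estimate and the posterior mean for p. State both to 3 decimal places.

MAP estimate = 1.000, posterior mean = 0.923

Posterior: Beta(6+6, 1+0) = Beta(12, 1).
Since β = 1 ≤ 1 and α > 1, the Beta density is monotone increasing on [0,1]; the mode is at 1.
Mean = 12/(12+1) = 0.923.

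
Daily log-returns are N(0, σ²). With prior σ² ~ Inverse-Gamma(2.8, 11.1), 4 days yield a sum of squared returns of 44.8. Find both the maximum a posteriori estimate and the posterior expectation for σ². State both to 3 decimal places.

Posterior: Inverse-Gamma(shape = 2.8+4/2 = 4.8, scale = 11.1+44.8/2 = 33.5).
Mode = β/(α+1) = 33.5/5.8 = 5.776.
Mean = β/(α−1) = 33.5/3.8 = 8.816.
Right-skewed posterior ⇒ mode < mean.

MAP = 5.776, posterior mean = 8.816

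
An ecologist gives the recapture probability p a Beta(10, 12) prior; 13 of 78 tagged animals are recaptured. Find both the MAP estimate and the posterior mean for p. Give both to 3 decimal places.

MAP = 0.224, posterior mean = 0.230

Posterior: Beta(10+13, 12+65) = Beta(23, 77).
Mode = (23−1)/(23+77−2) = 22/98 = 0.224.
Mean = 23/(23+77) = 23/100 = 0.230.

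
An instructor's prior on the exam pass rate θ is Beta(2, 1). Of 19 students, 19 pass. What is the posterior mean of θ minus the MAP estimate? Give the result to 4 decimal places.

Posterior: Beta(2+19, 1+0) = Beta(21, 1).
Since β = 1 ≤ 1 and α > 1, the Beta density is monotone increasing on [0,1]; the mode is at 1.
Mean = 21/(21+1) = 0.9545.
Difference = 0.9545 − 1.0000 = -0.0455.

-0.0455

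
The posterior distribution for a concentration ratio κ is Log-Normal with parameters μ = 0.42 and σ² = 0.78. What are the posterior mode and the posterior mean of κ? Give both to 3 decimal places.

κ_MAP = 0.698, E[κ|data] = 2.248

Mode = exp(μ − σ²) = exp(-0.36) = 0.698.
Mean = exp(μ + σ²/2) = exp(0.810) = 2.248.
Mean > mode: the posterior has a right tail.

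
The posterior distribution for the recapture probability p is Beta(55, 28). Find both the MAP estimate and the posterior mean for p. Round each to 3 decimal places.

MAP estimate = 0.667, posterior mean = 0.663

Mode = (55−1)/(55+28−2) = 54/81 = 0.667.
Mean = 55/(55+28) = 55/83 = 0.663.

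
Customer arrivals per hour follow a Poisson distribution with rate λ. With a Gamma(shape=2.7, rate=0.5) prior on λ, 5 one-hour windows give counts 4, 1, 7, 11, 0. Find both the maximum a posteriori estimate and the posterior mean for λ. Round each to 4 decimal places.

Σ counts = 23. Posterior: Gamma(shape = 2.7+23 = 25.7, rate = 0.5+5 = 5.5).
Mode = (α−1)/β = 24.7/5.5 = 4.4909.
Mean = α/β = 25.7/5.5 = 4.6727.

maximum a posteriori estimate = 4.4909, posterior mean = 4.6727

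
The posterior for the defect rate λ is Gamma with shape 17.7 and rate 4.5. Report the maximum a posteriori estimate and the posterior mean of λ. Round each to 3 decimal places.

MAP = 3.711; posterior mean = 3.933

Mode = (α−1)/β = 16.7/4.5 = 3.711.
Mean = α/β = 17.7/4.5 = 3.933.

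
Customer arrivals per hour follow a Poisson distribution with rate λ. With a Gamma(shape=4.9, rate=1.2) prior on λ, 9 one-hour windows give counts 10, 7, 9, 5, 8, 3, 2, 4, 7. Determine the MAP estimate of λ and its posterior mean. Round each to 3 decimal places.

MAP = 5.775; posterior mean = 5.873

Σ counts = 55. Posterior: Gamma(shape = 4.9+55 = 59.9, rate = 1.2+9 = 10.2).
Mode = (α−1)/β = 58.9/10.2 = 5.775.
Mean = α/β = 59.9/10.2 = 5.873.
The posterior is right-skewed, so the mean exceeds the mode.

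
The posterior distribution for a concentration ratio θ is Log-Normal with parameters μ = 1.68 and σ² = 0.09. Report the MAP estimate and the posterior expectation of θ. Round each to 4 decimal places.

MAP: 4.9037. Posterior mean: 5.6125.

Mode = exp(μ − σ²) = exp(1.59) = 4.9037.
Mean = exp(μ + σ²/2) = exp(1.725) = 5.6125.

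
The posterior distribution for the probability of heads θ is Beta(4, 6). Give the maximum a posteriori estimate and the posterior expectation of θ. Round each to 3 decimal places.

θ_MAP = 0.375, E[θ|data] = 0.400

Mode = (4−1)/(4+6−2) = 3/8 = 0.375.
Mean = 4/(4+6) = 4/10 = 0.400.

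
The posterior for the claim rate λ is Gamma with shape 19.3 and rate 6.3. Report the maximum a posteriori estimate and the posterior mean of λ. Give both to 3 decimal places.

Mode = (α−1)/β = 18.3/6.3 = 2.905.
Mean = α/β = 19.3/6.3 = 3.063.

maximum a posteriori estimate = 2.905, posterior mean = 3.063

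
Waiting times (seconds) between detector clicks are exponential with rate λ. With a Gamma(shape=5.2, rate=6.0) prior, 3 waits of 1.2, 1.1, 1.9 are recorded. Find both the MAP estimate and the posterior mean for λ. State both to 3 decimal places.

MAP = 0.706, posterior mean = 0.804

Σ times = 4.2. Posterior: Gamma(shape = 5.2+3 = 8.2, rate = 6.0+4.2 = 10.2).
Mode = (α−1)/β = 7.2/10.2 = 0.706.
Mean = α/β = 8.2/10.2 = 0.804.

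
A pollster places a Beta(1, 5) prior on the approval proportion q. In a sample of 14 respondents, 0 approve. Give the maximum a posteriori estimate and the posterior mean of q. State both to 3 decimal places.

MAP: 0.000. Posterior mean: 0.050.

Posterior: Beta(1+0, 5+14) = Beta(1, 19).
Since α = 1 ≤ 1 and β > 1, the Beta density is monotone decreasing on [0,1]; the mode is at 0.
Mean = 1/(1+19) = 0.050.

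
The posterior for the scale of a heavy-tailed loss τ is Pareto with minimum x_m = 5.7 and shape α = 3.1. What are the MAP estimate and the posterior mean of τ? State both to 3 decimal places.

The Pareto density is strictly decreasing on [x_m, ∞), so the mode is x_m = 5.700.
Mean = α·x_m/(α−1) = 3.1·5.7/2.1 = 8.414.
Right-skewed posterior ⇒ mode < mean.

τ_MAP = 5.700, E[τ|data] = 8.414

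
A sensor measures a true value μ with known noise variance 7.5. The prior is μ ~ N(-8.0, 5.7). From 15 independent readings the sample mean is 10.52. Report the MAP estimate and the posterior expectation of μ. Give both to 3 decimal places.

Posterior for μ is Normal. Precision-weighted mean: (1/5.7·-8.0 + 15/7.5·10.52) / (1/5.7 + 15/7.5) = 9.026.
A Normal posterior is symmetric, so mode = mean.

MAP = 9.026; posterior mean = 9.026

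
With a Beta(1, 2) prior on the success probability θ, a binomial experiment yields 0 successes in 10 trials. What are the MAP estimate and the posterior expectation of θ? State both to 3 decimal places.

Posterior: Beta(1+0, 2+10) = Beta(1, 12).
Since α = 1 ≤ 1 and β > 1, the Beta density is monotone decreasing on [0,1]; the mode is at 0.
Mean = 1/(1+12) = 0.077.
The mean is pulled above the mode by the posterior's right skew.

MAP: 0.000. Posterior mean: 0.077.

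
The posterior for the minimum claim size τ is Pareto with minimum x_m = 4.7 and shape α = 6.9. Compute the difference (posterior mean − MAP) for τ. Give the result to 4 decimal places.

The Pareto density is strictly decreasing on [x_m, ∞), so the mode is x_m = 4.7000.
Mean = α·x_m/(α−1) = 6.9·4.7/5.9 = 5.4966.
Difference = 5.4966 − 4.7000 = 0.7966.

0.7966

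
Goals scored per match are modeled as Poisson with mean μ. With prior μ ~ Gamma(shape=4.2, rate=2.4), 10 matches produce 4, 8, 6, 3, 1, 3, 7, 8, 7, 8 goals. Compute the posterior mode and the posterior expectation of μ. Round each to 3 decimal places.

MAP: 4.694. Posterior mean: 4.774.

Σ counts = 55. Posterior: Gamma(shape = 4.2+55 = 59.2, rate = 2.4+10 = 12.4).
Mode = (α−1)/β = 58.2/12.4 = 4.694.
Mean = α/β = 59.2/12.4 = 4.774.
Right-skewed posterior ⇒ mode < mean.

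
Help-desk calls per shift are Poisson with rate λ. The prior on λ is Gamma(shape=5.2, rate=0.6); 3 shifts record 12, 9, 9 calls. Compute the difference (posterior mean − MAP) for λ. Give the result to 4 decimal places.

0.2778

Σ counts = 30. Posterior: Gamma(shape = 5.2+30 = 35.2, rate = 0.6+3 = 3.6).
Mode = (α−1)/β = 34.2/3.6 = 9.5000.
Mean = α/β = 35.2/3.6 = 9.7778.
Difference = 9.7778 − 9.5000 = 0.2778.
The mean is pulled above the mode by the posterior's right skew.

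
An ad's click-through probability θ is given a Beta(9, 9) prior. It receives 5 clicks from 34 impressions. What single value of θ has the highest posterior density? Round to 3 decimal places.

Posterior: Beta(9+5, 9+29) = Beta(14, 38).
Mode = (14−1)/(14+38−2) = 13/50 = 0.260.
Mean = 14/(14+38) = 14/52 = 0.269.
This is the posterior mode — the MAP estimate.

0.260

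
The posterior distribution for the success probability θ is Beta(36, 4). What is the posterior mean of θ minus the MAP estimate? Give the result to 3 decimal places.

-0.021

Mode = (36−1)/(36+4−2) = 35/38 = 0.921.
Mean = 36/(36+4) = 36/40 = 0.900.
Difference = 0.900 − 0.921 = -0.021.
The mean is pulled below the mode by the posterior's left skew.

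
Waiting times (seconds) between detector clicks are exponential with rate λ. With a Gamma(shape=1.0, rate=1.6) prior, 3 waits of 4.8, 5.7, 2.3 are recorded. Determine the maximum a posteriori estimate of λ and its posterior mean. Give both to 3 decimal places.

Σ times = 12.8. Posterior: Gamma(shape = 1.0+3 = 4.0, rate = 1.6+12.8 = 14.4).
Mode = (α−1)/β = 3.0/14.4 = 0.208.
Mean = α/β = 4.0/14.4 = 0.278.
Mean > mode: the posterior has a right tail.

λ_MAP = 0.208, E[λ|data] = 0.278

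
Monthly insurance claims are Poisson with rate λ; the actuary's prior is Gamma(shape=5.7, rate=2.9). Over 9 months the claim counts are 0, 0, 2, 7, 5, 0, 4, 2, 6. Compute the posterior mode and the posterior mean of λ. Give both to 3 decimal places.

λ_MAP = 2.580, E[λ|data] = 2.664

Σ counts = 26. Posterior: Gamma(shape = 5.7+26 = 31.7, rate = 2.9+9 = 11.9).
Mode = (α−1)/β = 30.7/11.9 = 2.580.
Mean = α/β = 31.7/11.9 = 2.664.
Right-skewed posterior ⇒ mode < mean.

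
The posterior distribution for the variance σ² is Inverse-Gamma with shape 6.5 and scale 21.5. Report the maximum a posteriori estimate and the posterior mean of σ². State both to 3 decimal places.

MAP = 2.867; posterior mean = 3.909

Mode = β/(α+1) = 21.5/7.5 = 2.867.
Mean = β/(α−1) = 21.5/5.5 = 3.909.
Right-skewed posterior ⇒ mode < mean.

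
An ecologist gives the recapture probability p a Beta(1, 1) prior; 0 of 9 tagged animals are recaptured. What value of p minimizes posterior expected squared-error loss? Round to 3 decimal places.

0.091

Posterior: Beta(1+0, 1+9) = Beta(1, 10).
Since α = 1 ≤ 1 and β > 1, the Beta density is monotone decreasing on [0,1]; the mode is at 0.
Mean = 1/(1+10) = 0.091.
Squared-error loss ⇒ the optimal estimator is the posterior mean.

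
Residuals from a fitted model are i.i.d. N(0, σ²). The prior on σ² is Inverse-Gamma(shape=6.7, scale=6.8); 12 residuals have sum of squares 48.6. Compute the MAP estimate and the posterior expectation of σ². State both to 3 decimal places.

MAP = 2.270, posterior mean = 2.658

Posterior: Inverse-Gamma(shape = 6.7+12/2 = 12.7, scale = 6.8+48.6/2 = 31.1).
Mode = β/(α+1) = 31.1/13.7 = 2.270.
Mean = β/(α−1) = 31.1/11.7 = 2.658.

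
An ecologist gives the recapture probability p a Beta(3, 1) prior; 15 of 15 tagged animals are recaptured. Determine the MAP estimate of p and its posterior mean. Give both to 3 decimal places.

Posterior: Beta(3+15, 1+0) = Beta(18, 1).
Since β = 1 ≤ 1 and α > 1, the Beta density is monotone increasing on [0,1]; the mode is at 1.
Mean = 18/(18+1) = 0.947.

MAP = 1.000, posterior mean = 0.947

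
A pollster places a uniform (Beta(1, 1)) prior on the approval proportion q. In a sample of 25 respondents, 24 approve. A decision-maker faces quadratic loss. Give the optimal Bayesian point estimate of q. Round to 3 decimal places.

0.926

Posterior: Beta(1+24, 1+1) = Beta(25, 2).
Mode = (25−1)/(25+2−2) = 24/25 = 0.960.
With a flat prior the MAP equals the MLE, 24/25.
Mean = 25/(25+2) = 25/27 = 0.926.
Quadratic loss ⇒ the optimal estimator is the posterior mean.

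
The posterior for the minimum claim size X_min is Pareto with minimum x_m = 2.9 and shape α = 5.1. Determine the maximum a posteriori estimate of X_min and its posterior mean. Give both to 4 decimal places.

The Pareto density is strictly decreasing on [x_m, ∞), so the mode is x_m = 2.9000.
Mean = α·x_m/(α−1) = 5.1·2.9/4.1 = 3.6073.

MAP = 2.9000, posterior mean = 3.6073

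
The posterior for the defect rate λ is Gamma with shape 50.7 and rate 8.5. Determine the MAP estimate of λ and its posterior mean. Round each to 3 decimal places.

Mode = (α−1)/β = 49.7/8.5 = 5.847.
Mean = α/β = 50.7/8.5 = 5.965.
Right-skewed posterior ⇒ mode < mean.

λ_MAP = 5.847, E[λ|data] = 5.965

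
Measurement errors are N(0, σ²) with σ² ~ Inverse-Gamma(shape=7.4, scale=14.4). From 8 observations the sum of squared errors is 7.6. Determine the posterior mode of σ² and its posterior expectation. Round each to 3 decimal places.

Posterior: Inverse-Gamma(shape = 7.4+8/2 = 11.4, scale = 14.4+7.6/2 = 18.2).
Mode = β/(α+1) = 18.2/12.4 = 1.468.
Mean = β/(α−1) = 18.2/10.4 = 1.750.
The posterior is right-skewed, so the mean exceeds the mode.

MAP = 1.468, posterior mean = 1.750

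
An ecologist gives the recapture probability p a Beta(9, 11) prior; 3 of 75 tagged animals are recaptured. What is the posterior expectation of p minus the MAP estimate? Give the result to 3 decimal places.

0.008

Posterior: Beta(9+3, 11+72) = Beta(12, 83).
Mode = (12−1)/(12+83−2) = 11/93 = 0.118.
Mean = 12/(12+83) = 12/95 = 0.126.
Difference = 0.126 − 0.118 = 0.008.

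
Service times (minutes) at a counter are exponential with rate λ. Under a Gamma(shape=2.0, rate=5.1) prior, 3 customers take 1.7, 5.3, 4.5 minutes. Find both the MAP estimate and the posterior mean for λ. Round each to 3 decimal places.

Σ times = 11.5. Posterior: Gamma(shape = 2.0+3 = 5.0, rate = 5.1+11.5 = 16.6).
Mode = (α−1)/β = 4.0/16.6 = 0.241.
Mean = α/β = 5.0/16.6 = 0.301.
The posterior is right-skewed, so the mean exceeds the mode.

MAP estimate = 0.241, posterior mean = 0.301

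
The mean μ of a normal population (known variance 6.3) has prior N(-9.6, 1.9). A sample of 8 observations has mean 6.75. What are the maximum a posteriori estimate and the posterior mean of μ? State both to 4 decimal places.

Posterior for μ is Normal. Precision-weighted mean: (1/1.9·-9.6 + 8/6.3·6.75) / (1/1.9 + 8/6.3) = 1.9591.
A Normal posterior is symmetric, so mode = mean.

MAP = 1.9591; posterior mean = 1.9591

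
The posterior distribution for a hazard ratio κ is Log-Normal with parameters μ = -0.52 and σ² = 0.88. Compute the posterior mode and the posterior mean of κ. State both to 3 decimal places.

MAP: 0.247. Posterior mean: 0.923.

Mode = exp(μ − σ²) = exp(-1.40) = 0.247.
Mean = exp(μ + σ²/2) = exp(-0.080) = 0.923.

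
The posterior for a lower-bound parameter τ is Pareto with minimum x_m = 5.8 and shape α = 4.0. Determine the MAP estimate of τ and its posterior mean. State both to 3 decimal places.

MAP = 5.800; posterior mean = 7.733

The Pareto density is strictly decreasing on [x_m, ∞), so the mode is x_m = 5.800.
Mean = α·x_m/(α−1) = 4.0·5.8/3.0 = 7.733.
The mean is pulled above the mode by the posterior's right skew.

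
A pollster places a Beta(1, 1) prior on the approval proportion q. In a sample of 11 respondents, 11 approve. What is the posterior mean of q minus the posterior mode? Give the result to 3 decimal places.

Posterior: Beta(1+11, 1+0) = Beta(12, 1).
Since β = 1 ≤ 1 and α > 1, the Beta density is monotone increasing on [0,1]; the mode is at 1.
Mean = 12/(12+1) = 0.923.
Difference = 0.923 − 1.000 = -0.077.
Left-skewed posterior ⇒ mean < mode.

-0.077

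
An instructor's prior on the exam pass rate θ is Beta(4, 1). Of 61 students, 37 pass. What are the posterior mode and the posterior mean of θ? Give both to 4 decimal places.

MAP = 0.6250; posterior mean = 0.6212

Posterior: Beta(4+37, 1+24) = Beta(41, 25).
Mode = (41−1)/(41+25−2) = 40/64 = 0.6250.
Mean = 41/(41+25) = 41/66 = 0.6212.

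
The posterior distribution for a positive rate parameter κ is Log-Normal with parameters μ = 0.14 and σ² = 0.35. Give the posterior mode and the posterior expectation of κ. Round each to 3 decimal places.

MAP = 0.811; posterior mean = 1.370

Mode = exp(μ − σ²) = exp(-0.21) = 0.811.
Mean = exp(μ + σ²/2) = exp(0.315) = 1.370.
Right-skewed posterior ⇒ mode < mean.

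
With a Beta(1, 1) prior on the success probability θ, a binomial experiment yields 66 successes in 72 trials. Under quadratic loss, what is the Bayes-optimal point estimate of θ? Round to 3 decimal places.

Posterior: Beta(1+66, 1+6) = Beta(67, 7).
Mode = (67−1)/(67+7−2) = 66/72 = 0.917.
With a flat prior the MAP equals the MLE, 66/72.
Mean = 67/(67+7) = 67/74 = 0.905.
Quadratic loss ⇒ the optimal estimator is the posterior mean.

0.905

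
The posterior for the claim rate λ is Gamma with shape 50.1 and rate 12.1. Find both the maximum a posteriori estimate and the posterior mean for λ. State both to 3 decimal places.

Mode = (α−1)/β = 49.1/12.1 = 4.058.
Mean = α/β = 50.1/12.1 = 4.140.

λ_MAP = 4.058, E[λ|data] = 4.140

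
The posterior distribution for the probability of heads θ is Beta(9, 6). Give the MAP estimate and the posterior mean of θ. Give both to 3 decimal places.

MAP: 0.615. Posterior mean: 0.600.

Mode = (9−1)/(9+6−2) = 8/13 = 0.615.
Mean = 9/(9+6) = 9/15 = 0.600.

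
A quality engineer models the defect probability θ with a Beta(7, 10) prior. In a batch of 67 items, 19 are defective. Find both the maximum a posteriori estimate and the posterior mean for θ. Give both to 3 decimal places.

Posterior: Beta(7+19, 10+48) = Beta(26, 58).
Mode = (26−1)/(26+58−2) = 25/82 = 0.305.
Mean = 26/(26+58) = 26/84 = 0.310.

MAP = 0.305, posterior mean = 0.310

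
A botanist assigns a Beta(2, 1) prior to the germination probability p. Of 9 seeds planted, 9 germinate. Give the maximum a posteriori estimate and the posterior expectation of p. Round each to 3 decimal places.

Posterior: Beta(2+9, 1+0) = Beta(11, 1).
Since β = 1 ≤ 1 and α > 1, the Beta density is monotone increasing on [0,1]; the mode is at 1.
Mean = 11/(11+1) = 0.917.

MAP = 1.000; posterior mean = 0.917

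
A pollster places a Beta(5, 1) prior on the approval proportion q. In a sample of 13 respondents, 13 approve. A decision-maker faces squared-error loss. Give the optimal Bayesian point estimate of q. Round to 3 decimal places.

Posterior: Beta(5+13, 1+0) = Beta(18, 1).
Since β = 1 ≤ 1 and α > 1, the Beta density is monotone increasing on [0,1]; the mode is at 1.
Mean = 18/(18+1) = 0.947.
Squared-error loss ⇒ the optimal estimator is the posterior mean.

0.947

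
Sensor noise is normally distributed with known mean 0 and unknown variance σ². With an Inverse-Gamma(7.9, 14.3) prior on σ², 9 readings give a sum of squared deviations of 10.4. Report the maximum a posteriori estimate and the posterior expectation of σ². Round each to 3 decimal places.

Posterior: Inverse-Gamma(shape = 7.9+9/2 = 12.4, scale = 14.3+10.4/2 = 19.5).
Mode = β/(α+1) = 19.5/13.4 = 1.455.
Mean = β/(α−1) = 19.5/11.4 = 1.711.
Mean > mode: the posterior has a right tail.

MAP: 1.455. Posterior mean: 1.711.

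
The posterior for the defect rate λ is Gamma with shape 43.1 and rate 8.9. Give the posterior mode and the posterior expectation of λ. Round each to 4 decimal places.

Mode = (α−1)/β = 42.1/8.9 = 4.7303.
Mean = α/β = 43.1/8.9 = 4.8427.

MAP: 4.7303. Posterior mean: 4.8427.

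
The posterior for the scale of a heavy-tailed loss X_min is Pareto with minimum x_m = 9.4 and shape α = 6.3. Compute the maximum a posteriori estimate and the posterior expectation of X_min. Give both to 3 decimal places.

The Pareto density is strictly decreasing on [x_m, ∞), so the mode is x_m = 9.400.
Mean = α·x_m/(α−1) = 6.3·9.4/5.3 = 11.174.
The mean is pulled above the mode by the posterior's right skew.

MAP = 9.400, posterior mean = 11.174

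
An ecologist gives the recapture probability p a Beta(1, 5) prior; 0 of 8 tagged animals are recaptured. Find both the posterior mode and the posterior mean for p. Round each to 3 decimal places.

MAP = 0.000, posterior mean = 0.071

Posterior: Beta(1+0, 5+8) = Beta(1, 13).
Since α = 1 ≤ 1 and β > 1, the Beta density is monotone decreasing on [0,1]; the mode is at 0.
Mean = 1/(1+13) = 0.071.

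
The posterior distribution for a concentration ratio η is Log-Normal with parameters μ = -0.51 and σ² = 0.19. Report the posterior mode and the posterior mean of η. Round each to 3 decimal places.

posterior mode = 0.497, posterior mean = 0.660

Mode = exp(μ − σ²) = exp(-0.70) = 0.497.
Mean = exp(μ + σ²/2) = exp(-0.415) = 0.660.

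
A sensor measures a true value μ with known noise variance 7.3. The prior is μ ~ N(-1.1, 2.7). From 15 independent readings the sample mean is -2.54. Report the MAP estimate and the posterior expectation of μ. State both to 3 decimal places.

Posterior for μ is Normal. Precision-weighted mean: (1/2.7·-1.1 + 15/7.3·-2.54) / (1/2.7 + 15/7.3) = -2.320.
A Normal posterior is symmetric, so mode = mean.

MAP estimate = -2.320, posterior expectation = -2.320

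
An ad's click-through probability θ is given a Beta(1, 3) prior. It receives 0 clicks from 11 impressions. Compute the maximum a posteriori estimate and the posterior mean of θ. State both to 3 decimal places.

Posterior: Beta(1+0, 3+11) = Beta(1, 14).
Since α = 1 ≤ 1 and β > 1, the Beta density is monotone decreasing on [0,1]; the mode is at 0.
Mean = 1/(1+14) = 0.067.
Mean > mode: the posterior has a right tail.

MAP = 0.000; posterior mean = 0.067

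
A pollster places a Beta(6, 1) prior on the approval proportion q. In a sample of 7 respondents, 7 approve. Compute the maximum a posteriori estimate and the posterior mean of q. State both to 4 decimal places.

MAP = 1.0000; posterior mean = 0.9286

Posterior: Beta(6+7, 1+0) = Beta(13, 1).
Since β = 1 ≤ 1 and α > 1, the Beta density is monotone increasing on [0,1]; the mode is at 1.
Mean = 13/(13+1) = 0.9286.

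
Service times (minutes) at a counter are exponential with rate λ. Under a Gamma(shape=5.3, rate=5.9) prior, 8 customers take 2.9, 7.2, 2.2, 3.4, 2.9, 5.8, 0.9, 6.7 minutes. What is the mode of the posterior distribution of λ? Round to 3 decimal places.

Σ times = 32.0. Posterior: Gamma(shape = 5.3+8 = 13.3, rate = 5.9+32.0 = 37.9).
Mode = (α−1)/β = 12.3/37.9 = 0.325.
Mean = α/β = 13.3/37.9 = 0.351.
This is the posterior mode — the MAP estimate.

0.325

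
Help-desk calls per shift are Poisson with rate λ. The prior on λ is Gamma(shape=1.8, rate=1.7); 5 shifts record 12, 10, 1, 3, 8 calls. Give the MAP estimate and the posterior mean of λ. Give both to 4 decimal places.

MAP = 5.1940; posterior mean = 5.3433

Σ counts = 34. Posterior: Gamma(shape = 1.8+34 = 35.8, rate = 1.7+5 = 6.7).
Mode = (α−1)/β = 34.8/6.7 = 5.1940.
Mean = α/β = 35.8/6.7 = 5.3433.
The posterior is right-skewed, so the mean exceeds the mode.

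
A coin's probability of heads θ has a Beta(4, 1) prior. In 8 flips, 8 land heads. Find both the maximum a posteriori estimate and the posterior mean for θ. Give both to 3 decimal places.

Posterior: Beta(4+8, 1+0) = Beta(12, 1).
Since β = 1 ≤ 1 and α > 1, the Beta density is monotone increasing on [0,1]; the mode is at 1.
Mean = 12/(12+1) = 0.923.

MAP = 1.000; posterior mean = 0.923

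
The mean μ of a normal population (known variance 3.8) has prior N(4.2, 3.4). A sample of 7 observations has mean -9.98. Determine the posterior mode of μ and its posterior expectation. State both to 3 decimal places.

Posterior for μ is Normal. Precision-weighted mean: (1/3.4·4.2 + 7/3.8·-9.98) / (1/3.4 + 7/3.8) = -8.028.
A Normal posterior is symmetric, so mode = mean.

posterior mode = -8.028, posterior expectation = -8.028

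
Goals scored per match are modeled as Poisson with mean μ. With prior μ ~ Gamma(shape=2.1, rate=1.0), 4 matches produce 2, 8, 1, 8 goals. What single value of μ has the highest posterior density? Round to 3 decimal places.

Σ counts = 19. Posterior: Gamma(shape = 2.1+19 = 21.1, rate = 1.0+4 = 5.0).
Mode = (α−1)/β = 20.1/5.0 = 4.020.
Mean = α/β = 21.1/5.0 = 4.220.
This is the posterior mode — the MAP estimate.

4.020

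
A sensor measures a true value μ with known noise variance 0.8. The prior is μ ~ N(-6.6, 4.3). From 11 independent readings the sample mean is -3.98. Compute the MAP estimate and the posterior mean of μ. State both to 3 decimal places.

MAP estimate = -4.024, posterior mean = -4.024

Posterior for μ is Normal. Precision-weighted mean: (1/4.3·-6.6 + 11/0.8·-3.98) / (1/4.3 + 11/0.8) = -4.024.
A Normal posterior is symmetric, so mode = mean.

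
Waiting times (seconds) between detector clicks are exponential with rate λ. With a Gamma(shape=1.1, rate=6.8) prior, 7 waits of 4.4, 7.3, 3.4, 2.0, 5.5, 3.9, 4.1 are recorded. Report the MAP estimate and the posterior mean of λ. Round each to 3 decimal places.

Σ times = 30.6. Posterior: Gamma(shape = 1.1+7 = 8.1, rate = 6.8+30.6 = 37.4).
Mode = (α−1)/β = 7.1/37.4 = 0.190.
Mean = α/β = 8.1/37.4 = 0.217.
The posterior is right-skewed, so the mean exceeds the mode.

MAP = 0.190; posterior mean = 0.217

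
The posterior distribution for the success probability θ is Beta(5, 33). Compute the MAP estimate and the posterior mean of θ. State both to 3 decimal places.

Mode = (5−1)/(5+33−2) = 4/36 = 0.111.
Mean = 5/(5+33) = 5/38 = 0.132.

MAP = 0.111, posterior mean = 0.132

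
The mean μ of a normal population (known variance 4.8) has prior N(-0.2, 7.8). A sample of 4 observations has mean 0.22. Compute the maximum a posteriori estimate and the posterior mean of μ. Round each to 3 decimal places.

Posterior for μ is Normal. Precision-weighted mean: (1/7.8·-0.2 + 4/4.8·0.22) / (1/7.8 + 4/4.8) = 0.164.
A Normal posterior is symmetric, so mode = mean.

MAP = 0.164, posterior mean = 0.164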